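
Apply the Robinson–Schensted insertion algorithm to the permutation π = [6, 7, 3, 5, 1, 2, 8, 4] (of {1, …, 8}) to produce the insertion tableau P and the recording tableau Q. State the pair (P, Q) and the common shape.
P = [1, 2, 4] / [3, 5, 8] / [6, 7];  Q = [1, 2, 7] / [3, 4, 8] / [5, 6];  common shape = (3, 3, 2)

Row-insert the values π_1, π_2, … into P one at a time, bumping the leftmost entry strictly greater than the inserted value down to the next row. The recording tableau Q records, in position (i, j), the step at which that cell was added to P.
  Insert 6 (step 1): P = [6];  Q = [1]
  Insert 7 (step 2): P = [6, 7];  Q = [1, 2]
  Insert 3 (step 3): P = [3, 7] / [6];  Q = [1, 2] / [3]
  Insert 5 (step 4): P = [3, 5] / [6, 7];  Q = [1, 2] / [3, 4]
  Insert 1 (step 5): P = [1, 5] / [3, 7] / [6];  Q = [1, 2] / [3, 4] / [5]
  Insert 2 (step 6): P = [1, 2] / [3, 5] / [6, 7];  Q = [1, 2] / [3, 4] / [5, 6]
  Insert 8 (step 7): P = [1, 2, 8] / [3, 5] / [6, 7];  Q = [1, 2, 7] / [3, 4] / [5, 6]
  Insert 4 (step 8): P = [1, 2, 4] / [3, 5, 8] / [6, 7];  Q = [1, 2, 7] / [3, 4, 8] / [5, 6]
Final shape: (3, 3, 2).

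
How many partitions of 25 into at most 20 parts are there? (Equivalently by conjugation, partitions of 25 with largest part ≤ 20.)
p(25, parts ≤ 20) = 1946

Use the recurrence p(n, m) = p(n, m−1) + p(n−m, m): either the largest part is < m (count p(n, m−1)) or the largest part is exactly m (remove one copy of m, count p(n−m, m)). With p(0, ·) = 1 this gives p(25, parts ≤ 20) = 1946. (By conjugating Young diagrams, this also counts partitions of 25 into at most 20 parts.)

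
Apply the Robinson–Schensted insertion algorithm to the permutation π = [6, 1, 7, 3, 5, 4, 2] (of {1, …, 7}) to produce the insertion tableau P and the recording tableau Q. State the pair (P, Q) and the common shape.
P = [1, 2, 4] / [3, 7] / [5] / [6];  Q = [1, 3, 5] / [2, 4] / [6] / [7];  common shape = (3, 2, 1, 1)

Row-insert the values π_1, π_2, … into P one at a time, bumping the leftmost entry strictly greater than the inserted value down to the next row. The recording tableau Q records, in position (i, j), the step at which that cell was added to P.
  Insert 6 (step 1): P = [6];  Q = [1]
  Insert 1 (step 2): P = [1] / [6];  Q = [1] / [2]
  Insert 7 (step 3): P = [1, 7] / [6];  Q = [1, 3] / [2]
  Insert 3 (step 4): P = [1, 3] / [6, 7];  Q = [1, 3] / [2, 4]
  Insert 5 (step 5): P = [1, 3, 5] / [6, 7];  Q = [1, 3, 5] / [2, 4]
  Insert 4 (step 6): P = [1, 3, 4] / [5, 7] / [6];  Q = [1, 3, 5] / [2, 4] / [6]
  Insert 2 (step 7): P = [1, 2, 4] / [3, 7] / [5] / [6];  Q = [1, 3, 5] / [2, 4] / [6] / [7]
Final shape: (3, 2, 1, 1).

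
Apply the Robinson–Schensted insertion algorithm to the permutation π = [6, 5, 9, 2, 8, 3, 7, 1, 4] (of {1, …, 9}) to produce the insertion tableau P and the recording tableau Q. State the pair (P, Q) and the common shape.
P = [1, 3, 4] / [2, 7] / [5, 8] / [6, 9];  Q = [1, 3, 7] / [2, 5] / [4, 6] / [8, 9];  common shape = (3, 2, 2, 2)

Row-insert the values π_1, π_2, … into P one at a time, bumping the leftmost entry strictly greater than the inserted value down to the next row. The recording tableau Q records, in position (i, j), the step at which that cell was added to P.
  Insert 6 (step 1): P = [6];  Q = [1]
  Insert 5 (step 2): P = [5] / [6];  Q = [1] / [2]
  Insert 9 (step 3): P = [5, 9] / [6];  Q = [1, 3] / [2]
  Insert 2 (step 4): P = [2, 9] / [5] / [6];  Q = [1, 3] / [2] / [4]
  Insert 8 (step 5): P = [2, 8] / [5, 9] / [6];  Q = [1, 3] / [2, 5] / [4]
  Insert 3 (step 6): P = [2, 3] / [5, 8] / [6, 9];  Q = [1, 3] / [2, 5] / [4, 6]
  Insert 7 (step 7): P = [2, 3, 7] / [5, 8] / [6, 9];  Q = [1, 3, 7] / [2, 5] / [4, 6]
  Insert 1 (step 8): P = [1, 3, 7] / [2, 8] / [5, 9] / [6];  Q = [1, 3, 7] / [2, 5] / [4, 6] / [8]
  Insert 4 (step 9): P = [1, 3, 4] / [2, 7] / [5, 8] / [6, 9];  Q = [1, 3, 7] / [2, 5] / [4, 6] / [8, 9]
Final shape: (3, 2, 2, 2).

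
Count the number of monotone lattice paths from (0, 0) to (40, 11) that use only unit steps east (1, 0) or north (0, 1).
Number of paths = 47626016970

A monotone lattice path from (0, 0) to (40, 11) consists of 40 east steps and 11 north steps in some order, so it is determined by which 40 of the 51 steps are east. The count is C(51, 40) = 47626016970.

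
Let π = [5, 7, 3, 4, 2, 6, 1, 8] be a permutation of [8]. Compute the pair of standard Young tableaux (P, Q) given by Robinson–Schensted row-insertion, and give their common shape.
P = [1, 4, 6, 8] / [2, 7] / [3] / [5];  Q = [1, 2, 6, 8] / [3, 4] / [5] / [7];  common shape = (4, 2, 1, 1)

Row-insert the values π_1, π_2, … into P one at a time, bumping the leftmost entry strictly greater than the inserted value down to the next row. The recording tableau Q records, in position (i, j), the step at which that cell was added to P.
  Insert 5 (step 1): P = [5];  Q = [1]
  Insert 7 (step 2): P = [5, 7];  Q = [1, 2]
  Insert 3 (step 3): P = [3, 7] / [5];  Q = [1, 2] / [3]
  Insert 4 (step 4): P = [3, 4] / [5, 7];  Q = [1, 2] / [3, 4]
  Insert 2 (step 5): P = [2, 4] / [3, 7] / [5];  Q = [1, 2] / [3, 4] / [5]
  Insert 6 (step 6): P = [2, 4, 6] / [3, 7] / [5];  Q = [1, 2, 6] / [3, 4] / [5]
  Insert 1 (step 7): P = [1, 4, 6] / [2, 7] / [3] / [5];  Q = [1, 2, 6] / [3, 4] / [5] / [7]
  Insert 8 (step 8): P = [1, 4, 6, 8] / [2, 7] / [3] / [5];  Q = [1, 2, 6, 8] / [3, 4] / [5] / [7]
Final shape: (4, 2, 1, 1).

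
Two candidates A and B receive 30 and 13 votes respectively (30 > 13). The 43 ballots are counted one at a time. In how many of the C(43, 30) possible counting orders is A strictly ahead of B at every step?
Strict-lead orderings = 14460614392

Total orderings of the 43 votes with 30 for A: C(43, 30) = 36576848168. By the Bertrand ballot formula (Cycle Lemma / reflection principle), the number of orderings in which A is strictly ahead of B throughout is (p − q)/(p + q) · C(p + q, p) = (30 − 13)/(30 + 13) · 36576848168 = 14460614392.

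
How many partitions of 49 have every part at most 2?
p(49, parts ≤ 2) = 25

Use the recurrence p(n, m) = p(n, m−1) + p(n−m, m): either the largest part is < m (count p(n, m−1)) or the largest part is exactly m (remove one copy of m, count p(n−m, m)). With p(0, ·) = 1 this gives p(49, parts ≤ 2) = 25. (By conjugating Young diagrams, this also counts partitions of 49 into at most 2 parts.)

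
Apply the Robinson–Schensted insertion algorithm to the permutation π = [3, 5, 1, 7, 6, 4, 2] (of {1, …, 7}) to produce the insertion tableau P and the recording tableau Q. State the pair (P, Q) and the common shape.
P = [1, 2, 6] / [3, 4] / [5] / [7];  Q = [1, 2, 4] / [3, 5] / [6] / [7];  common shape = (3, 2, 1, 1)

Row-insert the values π_1, π_2, … into P one at a time, bumping the leftmost entry strictly greater than the inserted value down to the next row. The recording tableau Q records, in position (i, j), the step at which that cell was added to P.
  Insert 3 (step 1): P = [3];  Q = [1]
  Insert 5 (step 2): P = [3, 5];  Q = [1, 2]
  Insert 1 (step 3): P = [1, 5] / [3];  Q = [1, 2] / [3]
  Insert 7 (step 4): P = [1, 5, 7] / [3];  Q = [1, 2, 4] / [3]
  Insert 6 (step 5): P = [1, 5, 6] / [3, 7];  Q = [1, 2, 4] / [3, 5]
  Insert 4 (step 6): P = [1, 4, 6] / [3, 5] / [7];  Q = [1, 2, 4] / [3, 5] / [6]
  Insert 2 (step 7): P = [1, 2, 6] / [3, 4] / [5] / [7];  Q = [1, 2, 4] / [3, 5] / [6] / [7]
Final shape: (3, 2, 1, 1).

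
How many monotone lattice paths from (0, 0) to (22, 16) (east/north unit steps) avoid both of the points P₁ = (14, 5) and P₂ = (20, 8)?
Number of paths = 21265196049

Inclusion–exclusion. Total paths: C(38, 22) = 22239974430. Through P₁: C(19, 14)·C(19, 8) = 878867496. Through P₂: C(28, 20)·C(10, 2) = 139864725. Since P₁ is strictly southwest of P₂, a monotone path through both must visit P₁ then P₂; paths through both = C(19, 14)·C(9, 6)·C(10, 2) = 43953840. Avoid both = 22239974430 − 878867496 − 139864725 + 43953840 = 21265196049.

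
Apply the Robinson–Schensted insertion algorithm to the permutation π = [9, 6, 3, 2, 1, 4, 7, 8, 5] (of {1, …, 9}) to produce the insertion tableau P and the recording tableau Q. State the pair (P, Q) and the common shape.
P = [1, 4, 5, 8] / [2, 7] / [3] / [6] / [9];  Q = [1, 6, 7, 8] / [2, 9] / [3] / [4] / [5];  common shape = (4, 2, 1, 1, 1)

Row-insert the values π_1, π_2, … into P one at a time, bumping the leftmost entry strictly greater than the inserted value down to the next row. The recording tableau Q records, in position (i, j), the step at which that cell was added to P.
  Insert 9 (step 1): P = [9];  Q = [1]
  Insert 6 (step 2): P = [6] / [9];  Q = [1] / [2]
  Insert 3 (step 3): P = [3] / [6] / [9];  Q = [1] / [2] / [3]
  Insert 2 (step 4): P = [2] / [3] / [6] / [9];  Q = [1] / [2] / [3] / [4]
  Insert 1 (step 5): P = [1] / [2] / [3] / [6] / [9];  Q = [1] / [2] / [3] / [4] / [5]
  Insert 4 (step 6): P = [1, 4] / [2] / [3] / [6] / [9];  Q = [1, 6] / [2] / [3] / [4] / [5]
  Insert 7 (step 7): P = [1, 4, 7] / [2] / [3] / [6] / [9];  Q = [1, 6, 7] / [2] / [3] / [4] / [5]
  Insert 8 (step 8): P = [1, 4, 7, 8] / [2] / [3] / [6] / [9];  Q = [1, 6, 7, 8] / [2] / [3] / [4] / [5]
  Insert 5 (step 9): P = [1, 4, 5, 8] / [2, 7] / [3] / [6] / [9];  Q = [1, 6, 7, 8] / [2, 9] / [3] / [4] / [5]
Final shape: (4, 2, 1, 1, 1).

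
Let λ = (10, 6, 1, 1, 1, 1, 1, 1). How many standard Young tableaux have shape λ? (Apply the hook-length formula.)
# SYT of shape (10, 6, 1, 1, 1, 1, 1, 1) = 87867780

Hook-length formula: f^λ = n! / Π hook(c), product over all cells c of the Young diagram. For λ = (10, 6, 1, 1, 1, 1, 1, 1), n = 22 boxes. Hook lengths by row (left-to-right, top-to-bottom): [17, 10, 9, 8, 7, 6, 4, 3, 2, 1]; [12, 5, 4, 3, 2, 1]; [6]; [5]; [4]; [3]; [2]; [1]. Product of hooks = 12791955456000. So f^λ = 22! / 12791955456000 = 1124000727777607680000 / 12791955456000 = 87867780.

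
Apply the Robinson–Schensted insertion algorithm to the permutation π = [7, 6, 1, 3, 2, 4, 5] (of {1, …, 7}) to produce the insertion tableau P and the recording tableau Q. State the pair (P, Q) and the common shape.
P = [1, 2, 4, 5] / [3] / [6] / [7];  Q = [1, 4, 6, 7] / [2] / [3] / [5];  common shape = (4, 1, 1, 1)

Row-insert the values π_1, π_2, … into P one at a time, bumping the leftmost entry strictly greater than the inserted value down to the next row. The recording tableau Q records, in position (i, j), the step at which that cell was added to P.
  Insert 7 (step 1): P = [7];  Q = [1]
  Insert 6 (step 2): P = [6] / [7];  Q = [1] / [2]
  Insert 1 (step 3): P = [1] / [6] / [7];  Q = [1] / [2] / [3]
  Insert 3 (step 4): P = [1, 3] / [6] / [7];  Q = [1, 4] / [2] / [3]
  Insert 2 (step 5): P = [1, 2] / [3] / [6] / [7];  Q = [1, 4] / [2] / [3] / [5]
  Insert 4 (step 6): P = [1, 2, 4] / [3] / [6] / [7];  Q = [1, 4, 6] / [2] / [3] / [5]
  Insert 5 (step 7): P = [1, 2, 4, 5] / [3] / [6] / [7];  Q = [1, 4, 6, 7] / [2] / [3] / [5]
Final shape: (4, 1, 1, 1).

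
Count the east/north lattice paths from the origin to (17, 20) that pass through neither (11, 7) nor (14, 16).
Number of paths = 10197171117

Inclusion–exclusion. Total paths: C(37, 17) = 15905368710. Through P₁: C(18, 11)·C(19, 6) = 863448768. Through P₂: C(30, 14)·C(7, 3) = 5089793625. Since P₁ is strictly southwest of P₂, a monotone path through both must visit P₁ then P₂; paths through both = C(18, 11)·C(12, 3)·C(7, 3) = 245044800. Avoid both = 15905368710 − 863448768 − 5089793625 + 245044800 = 10197171117.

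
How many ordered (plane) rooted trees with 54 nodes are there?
C_53 = 116157871455782434250553845880

These ordered rooted trees are counted by the Catalan number C_n = (1/(n + 1)) · C(2n, n). For n = 53: C_53 = (1/54) · C(106, 53) = 6272525058612251449529907677520/54 = 116157871455782434250553845880.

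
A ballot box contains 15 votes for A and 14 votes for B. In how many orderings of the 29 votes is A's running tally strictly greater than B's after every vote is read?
Strict-lead orderings = 2674440

Total orderings of the 29 votes with 15 for A: C(29, 15) = 77558760. By the Bertrand ballot formula (Cycle Lemma / reflection principle), the number of orderings in which A is strictly ahead of B throughout is (p − q)/(p + q) · C(p + q, p) = (15 − 14)/(15 + 14) · 77558760 = 2674440.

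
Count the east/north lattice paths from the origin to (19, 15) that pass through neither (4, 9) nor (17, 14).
Number of paths = 1039999545

Inclusion–exclusion. Total paths: C(34, 19) = 1855967520. Through P₁: C(13, 4)·C(21, 15) = 38798760. Through P₂: C(31, 17)·C(3, 2) = 795547575. Since P₁ is strictly southwest of P₂, a monotone path through both must visit P₁ then P₂; paths through both = C(13, 4)·C(18, 13)·C(3, 2) = 18378360. Avoid both = 1855967520 − 38798760 − 795547575 + 18378360 = 1039999545.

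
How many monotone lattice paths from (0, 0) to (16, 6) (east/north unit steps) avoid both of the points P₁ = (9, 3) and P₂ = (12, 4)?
Number of paths = 34113

Inclusion–exclusion. Total paths: C(22, 16) = 74613. Through P₁: C(12, 9)·C(10, 7) = 26400. Through P₂: C(16, 12)·C(6, 4) = 27300. Since P₁ is strictly southwest of P₂, a monotone path through both must visit P₁ then P₂; paths through both = C(12, 9)·C(4, 3)·C(6, 4) = 13200. Avoid both = 74613 − 26400 − 27300 + 13200 = 34113.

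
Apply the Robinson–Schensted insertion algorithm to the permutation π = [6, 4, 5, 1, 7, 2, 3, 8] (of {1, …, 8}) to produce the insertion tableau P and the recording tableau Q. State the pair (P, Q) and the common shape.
P = [1, 2, 3, 8] / [4, 5, 7] / [6];  Q = [1, 3, 5, 8] / [2, 6, 7] / [4];  common shape = (4, 3, 1)

Row-insert the values π_1, π_2, … into P one at a time, bumping the leftmost entry strictly greater than the inserted value down to the next row. The recording tableau Q records, in position (i, j), the step at which that cell was added to P.
  Insert 6 (step 1): P = [6];  Q = [1]
  Insert 4 (step 2): P = [4] / [6];  Q = [1] / [2]
  Insert 5 (step 3): P = [4, 5] / [6];  Q = [1, 3] / [2]
  Insert 1 (step 4): P = [1, 5] / [4] / [6];  Q = [1, 3] / [2] / [4]
  Insert 7 (step 5): P = [1, 5, 7] / [4] / [6];  Q = [1, 3, 5] / [2] / [4]
  Insert 2 (step 6): P = [1, 2, 7] / [4, 5] / [6];  Q = [1, 3, 5] / [2, 6] / [4]
  Insert 3 (step 7): P = [1, 2, 3] / [4, 5, 7] / [6];  Q = [1, 3, 5] / [2, 6, 7] / [4]
  Insert 8 (step 8): P = [1, 2, 3, 8] / [4, 5, 7] / [6];  Q = [1, 3, 5, 8] / [2, 6, 7] / [4]
Final shape: (4, 3, 1).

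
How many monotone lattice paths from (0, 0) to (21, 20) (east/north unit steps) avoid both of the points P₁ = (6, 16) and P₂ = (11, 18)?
Number of paths = 266659729710

Inclusion–exclusion. Total paths: C(41, 21) = 269128937220. Through P₁: C(22, 6)·C(19, 15) = 289199988. Through P₂: C(29, 11)·C(12, 10) = 2283421140. Since P₁ is strictly southwest of P₂, a monotone path through both must visit P₁ then P₂; paths through both = C(22, 6)·C(7, 5)·C(12, 10) = 103413618. Avoid both = 269128937220 − 289199988 − 2283421140 + 103413618 = 266659729710.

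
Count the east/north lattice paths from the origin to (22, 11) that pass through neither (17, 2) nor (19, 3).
Number of paths = 193024923

Inclusion–exclusion. Total paths: C(33, 22) = 193536720. Through P₁: C(19, 17)·C(14, 5) = 342342. Through P₂: C(22, 19)·C(11, 3) = 254100. Since P₁ is strictly southwest of P₂, a monotone path through both must visit P₁ then P₂; paths through both = C(19, 17)·C(3, 2)·C(11, 3) = 84645. Avoid both = 193536720 − 342342 − 254100 + 84645 = 193024923.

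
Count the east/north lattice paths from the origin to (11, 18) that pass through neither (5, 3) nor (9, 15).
Number of paths = 19502666

Inclusion–exclusion. Total paths: C(29, 11) = 34597290. Through P₁: C(8, 5)·C(21, 6) = 3038784. Through P₂: C(24, 9)·C(5, 2) = 13075040. Since P₁ is strictly southwest of P₂, a monotone path through both must visit P₁ then P₂; paths through both = C(8, 5)·C(16, 4)·C(5, 2) = 1019200. Avoid both = 34597290 − 3038784 − 13075040 + 1019200 = 19502666.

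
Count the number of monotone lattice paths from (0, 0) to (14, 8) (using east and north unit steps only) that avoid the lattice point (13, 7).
Number of paths = 164730

Total paths from (0, 0) to (14, 8): C(22, 14) = 319770. Paths through (13, 7): (paths (0, 0) → (13, 7)) × (paths (13, 7) → (14, 8)) = C(20, 13) · C(2, 1) = 77520 · 2 = 155040. Avoidance count = 319770 − 155040 = 164730.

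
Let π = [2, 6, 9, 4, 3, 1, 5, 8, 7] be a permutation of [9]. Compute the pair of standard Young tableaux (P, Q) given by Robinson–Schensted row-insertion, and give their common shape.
P = [1, 3, 5, 7] / [2, 8] / [4, 9] / [6];  Q = [1, 2, 3, 8] / [4, 7] / [5, 9] / [6];  common shape = (4, 2, 2, 1)

Row-insert the values π_1, π_2, … into P one at a time, bumping the leftmost entry strictly greater than the inserted value down to the next row. The recording tableau Q records, in position (i, j), the step at which that cell was added to P.
  Insert 2 (step 1): P = [2];  Q = [1]
  Insert 6 (step 2): P = [2, 6];  Q = [1, 2]
  Insert 9 (step 3): P = [2, 6, 9];  Q = [1, 2, 3]
  Insert 4 (step 4): P = [2, 4, 9] / [6];  Q = [1, 2, 3] / [4]
  Insert 3 (step 5): P = [2, 3, 9] / [4] / [6];  Q = [1, 2, 3] / [4] / [5]
  Insert 1 (step 6): P = [1, 3, 9] / [2] / [4] / [6];  Q = [1, 2, 3] / [4] / [5] / [6]
  Insert 5 (step 7): P = [1, 3, 5] / [2, 9] / [4] / [6];  Q = [1, 2, 3] / [4, 7] / [5] / [6]
  Insert 8 (step 8): P = [1, 3, 5, 8] / [2, 9] / [4] / [6];  Q = [1, 2, 3, 8] / [4, 7] / [5] / [6]
  Insert 7 (step 9): P = [1, 3, 5, 7] / [2, 8] / [4, 9] / [6];  Q = [1, 2, 3, 8] / [4, 7] / [5, 9] / [6]
Final shape: (4, 2, 2, 1).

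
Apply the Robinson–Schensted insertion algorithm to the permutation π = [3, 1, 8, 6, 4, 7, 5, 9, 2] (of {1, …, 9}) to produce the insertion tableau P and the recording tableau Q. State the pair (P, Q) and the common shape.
P = [1, 2, 5, 9] / [3, 4, 7] / [6] / [8];  Q = [1, 3, 6, 8] / [2, 4, 7] / [5] / [9];  common shape = (4, 3, 1, 1)

Row-insert the values π_1, π_2, … into P one at a time, bumping the leftmost entry strictly greater than the inserted value down to the next row. The recording tableau Q records, in position (i, j), the step at which that cell was added to P.
  Insert 3 (step 1): P = [3];  Q = [1]
  Insert 1 (step 2): P = [1] / [3];  Q = [1] / [2]
  Insert 8 (step 3): P = [1, 8] / [3];  Q = [1, 3] / [2]
  Insert 6 (step 4): P = [1, 6] / [3, 8];  Q = [1, 3] / [2, 4]
  Insert 4 (step 5): P = [1, 4] / [3, 6] / [8];  Q = [1, 3] / [2, 4] / [5]
  Insert 7 (step 6): P = [1, 4, 7] / [3, 6] / [8];  Q = [1, 3, 6] / [2, 4] / [5]
  Insert 5 (step 7): P = [1, 4, 5] / [3, 6, 7] / [8];  Q = [1, 3, 6] / [2, 4, 7] / [5]
  Insert 9 (step 8): P = [1, 4, 5, 9] / [3, 6, 7] / [8];  Q = [1, 3, 6, 8] / [2, 4, 7] / [5]
  Insert 2 (step 9): P = [1, 2, 5, 9] / [3, 4, 7] / [6] / [8];  Q = [1, 3, 6, 8] / [2, 4, 7] / [5] / [9]
Final shape: (4, 3, 1, 1).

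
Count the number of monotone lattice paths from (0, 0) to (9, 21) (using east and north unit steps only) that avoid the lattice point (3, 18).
Number of paths = 14195430

Total paths from (0, 0) to (9, 21): C(30, 9) = 14307150. Paths through (3, 18): (paths (0, 0) → (3, 18)) × (paths (3, 18) → (9, 21)) = C(21, 3) · C(9, 6) = 1330 · 84 = 111720. Avoidance count = 14307150 − 111720 = 14195430.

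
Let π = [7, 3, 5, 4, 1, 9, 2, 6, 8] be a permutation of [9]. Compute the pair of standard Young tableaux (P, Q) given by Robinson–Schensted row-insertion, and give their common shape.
P = [1, 2, 6, 8] / [3, 4, 9] / [5] / [7];  Q = [1, 3, 6, 9] / [2, 7, 8] / [4] / [5];  common shape = (4, 3, 1, 1)

Row-insert the values π_1, π_2, … into P one at a time, bumping the leftmost entry strictly greater than the inserted value down to the next row. The recording tableau Q records, in position (i, j), the step at which that cell was added to P.
  Insert 7 (step 1): P = [7];  Q = [1]
  Insert 3 (step 2): P = [3] / [7];  Q = [1] / [2]
  Insert 5 (step 3): P = [3, 5] / [7];  Q = [1, 3] / [2]
  Insert 4 (step 4): P = [3, 4] / [5] / [7];  Q = [1, 3] / [2] / [4]
  Insert 1 (step 5): P = [1, 4] / [3] / [5] / [7];  Q = [1, 3] / [2] / [4] / [5]
  Insert 9 (step 6): P = [1, 4, 9] / [3] / [5] / [7];  Q = [1, 3, 6] / [2] / [4] / [5]
  Insert 2 (step 7): P = [1, 2, 9] / [3, 4] / [5] / [7];  Q = [1, 3, 6] / [2, 7] / [4] / [5]
  Insert 6 (step 8): P = [1, 2, 6] / [3, 4, 9] / [5] / [7];  Q = [1, 3, 6] / [2, 7, 8] / [4] / [5]
  Insert 8 (step 9): P = [1, 2, 6, 8] / [3, 4, 9] / [5] / [7];  Q = [1, 3, 6, 9] / [2, 7, 8] / [4] / [5]
Final shape: (4, 3, 1, 1).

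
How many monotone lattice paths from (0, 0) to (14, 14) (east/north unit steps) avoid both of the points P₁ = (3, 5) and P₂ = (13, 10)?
Number of paths = 25831350

Inclusion–exclusion. Total paths: C(28, 14) = 40116600. Through P₁: C(8, 3)·C(20, 11) = 9405760. Through P₂: C(23, 13)·C(5, 1) = 5720330. Since P₁ is strictly southwest of P₂, a monotone path through both must visit P₁ then P₂; paths through both = C(8, 3)·C(15, 10)·C(5, 1) = 840840. Avoid both = 40116600 − 9405760 − 5720330 + 840840 = 25831350.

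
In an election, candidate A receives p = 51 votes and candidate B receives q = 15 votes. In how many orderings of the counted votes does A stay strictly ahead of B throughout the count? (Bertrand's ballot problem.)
Strict-lead orderings = 146382141050496

Total orderings of the 66 votes with 51 for A: C(66, 51) = 268367258592576. By the Bertrand ballot formula (Cycle Lemma / reflection principle), the number of orderings in which A is strictly ahead of B throughout is (p − q)/(p + q) · C(p + q, p) = (51 − 15)/(51 + 15) · 268367258592576 = 146382141050496.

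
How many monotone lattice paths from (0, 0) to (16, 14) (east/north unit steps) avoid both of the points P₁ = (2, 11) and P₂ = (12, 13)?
Number of paths = 119393875

Inclusion–exclusion. Total paths: C(30, 16) = 145422675. Through P₁: C(13, 2)·C(17, 14) = 53040. Through P₂: C(25, 12)·C(5, 4) = 26001500. Since P₁ is strictly southwest of P₂, a monotone path through both must visit P₁ then P₂; paths through both = C(13, 2)·C(12, 10)·C(5, 4) = 25740. Avoid both = 145422675 − 53040 − 26001500 + 25740 = 119393875.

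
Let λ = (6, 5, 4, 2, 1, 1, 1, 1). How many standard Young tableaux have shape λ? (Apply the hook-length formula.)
# SYT of shape (6, 5, 4, 2, 1, 1, 1, 1) = 664734000

Hook-length formula: f^λ = n! / Π hook(c), product over all cells c of the Young diagram. For λ = (6, 5, 4, 2, 1, 1, 1, 1), n = 21 boxes. Hook lengths by row (left-to-right, top-to-bottom): [13, 8, 6, 5, 3, 1]; [11, 6, 4, 3, 1]; [9, 4, 2, 1]; [6, 1]; [4]; [3]; [2]; [1]. Product of hooks = 76859228160. So f^λ = 21! / 76859228160 = 51090942171709440000 / 76859228160 = 664734000.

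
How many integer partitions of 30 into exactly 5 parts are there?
p(30, 5 parts) = 377

Partitions of n into exactly k parts are in bijection with partitions of n − k into at most k parts (subtract 1 from each part). So p(30, exactly 5) = p(25, parts ≤ 5). Computing via the recurrence p(m, j) = p(m, j−1) + p(m−j, j) gives 377.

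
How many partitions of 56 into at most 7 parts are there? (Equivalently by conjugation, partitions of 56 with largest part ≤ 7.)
p(56, parts ≤ 7) = 31275

Use the recurrence p(n, m) = p(n, m−1) + p(n−m, m): either the largest part is < m (count p(n, m−1)) or the largest part is exactly m (remove one copy of m, count p(n−m, m)). With p(0, ·) = 1 this gives p(56, parts ≤ 7) = 31275. (By conjugating Young diagrams, this also counts partitions of 56 into at most 7 parts.)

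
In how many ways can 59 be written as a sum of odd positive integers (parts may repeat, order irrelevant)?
p_odd(59) = 9792

Enumerate partitions using only odd parts via the recurrence o(n, m) = o(n, m−2) + o(n−m, m) over odd m, starting from the largest odd part ≤ n. This gives p_odd(59) = 9792. (Euler's theorem: equals the count of distinct-part partitions.)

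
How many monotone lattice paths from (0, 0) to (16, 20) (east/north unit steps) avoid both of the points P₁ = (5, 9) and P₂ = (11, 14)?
Number of paths = 4263593334

Inclusion–exclusion. Total paths: C(36, 16) = 7307872110. Through P₁: C(14, 5)·C(22, 11) = 1412274864. Through P₂: C(25, 11)·C(11, 5) = 2059318800. Since P₁ is strictly southwest of P₂, a monotone path through both must visit P₁ then P₂; paths through both = C(14, 5)·C(11, 6)·C(11, 5) = 427314888. Avoid both = 7307872110 − 1412274864 − 2059318800 + 427314888 = 4263593334.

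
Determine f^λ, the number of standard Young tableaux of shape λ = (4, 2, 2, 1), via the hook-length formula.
# SYT of shape (4, 2, 2, 1) = 216

Hook-length formula: f^λ = n! / Π hook(c), product over all cells c of the Young diagram. For λ = (4, 2, 2, 1), n = 9 boxes. Hook lengths by row (left-to-right, top-to-bottom): [7, 5, 2, 1]; [4, 2]; [3, 1]; [1]. Product of hooks = 1680. So f^λ = 9! / 1680 = 362880 / 1680 = 216.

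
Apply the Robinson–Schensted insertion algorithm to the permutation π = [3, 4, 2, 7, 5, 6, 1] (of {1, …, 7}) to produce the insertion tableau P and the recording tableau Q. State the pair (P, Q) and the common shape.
P = [1, 4, 5, 6] / [2, 7] / [3];  Q = [1, 2, 4, 6] / [3, 5] / [7];  common shape = (4, 2, 1)

Row-insert the values π_1, π_2, … into P one at a time, bumping the leftmost entry strictly greater than the inserted value down to the next row. The recording tableau Q records, in position (i, j), the step at which that cell was added to P.
  Insert 3 (step 1): P = [3];  Q = [1]
  Insert 4 (step 2): P = [3, 4];  Q = [1, 2]
  Insert 2 (step 3): P = [2, 4] / [3];  Q = [1, 2] / [3]
  Insert 7 (step 4): P = [2, 4, 7] / [3];  Q = [1, 2, 4] / [3]
  Insert 5 (step 5): P = [2, 4, 5] / [3, 7];  Q = [1, 2, 4] / [3, 5]
  Insert 6 (step 6): P = [2, 4, 5, 6] / [3, 7];  Q = [1, 2, 4, 6] / [3, 5]
  Insert 1 (step 7): P = [1, 4, 5, 6] / [2, 7] / [3];  Q = [1, 2, 4, 6] / [3, 5] / [7]
Final shape: (4, 2, 1).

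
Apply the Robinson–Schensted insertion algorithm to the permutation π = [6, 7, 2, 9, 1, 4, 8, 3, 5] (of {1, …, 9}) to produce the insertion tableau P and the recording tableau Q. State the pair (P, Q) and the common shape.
P = [1, 3, 5] / [2, 4, 8] / [6, 7, 9];  Q = [1, 2, 4] / [3, 6, 7] / [5, 8, 9];  common shape = (3, 3, 3)

Row-insert the values π_1, π_2, … into P one at a time, bumping the leftmost entry strictly greater than the inserted value down to the next row. The recording tableau Q records, in position (i, j), the step at which that cell was added to P.
  Insert 6 (step 1): P = [6];  Q = [1]
  Insert 7 (step 2): P = [6, 7];  Q = [1, 2]
  Insert 2 (step 3): P = [2, 7] / [6];  Q = [1, 2] / [3]
  Insert 9 (step 4): P = [2, 7, 9] / [6];  Q = [1, 2, 4] / [3]
  Insert 1 (step 5): P = [1, 7, 9] / [2] / [6];  Q = [1, 2, 4] / [3] / [5]
  Insert 4 (step 6): P = [1, 4, 9] / [2, 7] / [6];  Q = [1, 2, 4] / [3, 6] / [5]
  Insert 8 (step 7): P = [1, 4, 8] / [2, 7, 9] / [6];  Q = [1, 2, 4] / [3, 6, 7] / [5]
  Insert 3 (step 8): P = [1, 3, 8] / [2, 4, 9] / [6, 7];  Q = [1, 2, 4] / [3, 6, 7] / [5, 8]
  Insert 5 (step 9): P = [1, 3, 5] / [2, 4, 8] / [6, 7, 9];  Q = [1, 2, 4] / [3, 6, 7] / [5, 8, 9]
Final shape: (3, 3, 3).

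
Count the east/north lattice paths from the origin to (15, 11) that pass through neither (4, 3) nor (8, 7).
Number of paths = 3765740

Inclusion–exclusion. Total paths: C(26, 15) = 7726160. Through P₁: C(7, 4)·C(19, 11) = 2645370. Through P₂: C(15, 8)·C(11, 7) = 2123550. Since P₁ is strictly southwest of P₂, a monotone path through both must visit P₁ then P₂; paths through both = C(7, 4)·C(8, 4)·C(11, 7) = 808500. Avoid both = 7726160 − 2645370 − 2123550 + 808500 = 3765740.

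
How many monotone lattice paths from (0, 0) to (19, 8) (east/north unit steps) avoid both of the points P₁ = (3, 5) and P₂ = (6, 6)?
Number of paths = 2092311

Inclusion–exclusion. Total paths: C(27, 19) = 2220075. Through P₁: C(8, 3)·C(19, 16) = 54264. Through P₂: C(12, 6)·C(15, 13) = 97020. Since P₁ is strictly southwest of P₂, a monotone path through both must visit P₁ then P₂; paths through both = C(8, 3)·C(4, 3)·C(15, 13) = 23520. Avoid both = 2220075 − 54264 − 97020 + 23520 = 2092311.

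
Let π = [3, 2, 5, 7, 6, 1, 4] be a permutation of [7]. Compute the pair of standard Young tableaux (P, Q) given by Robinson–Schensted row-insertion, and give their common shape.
P = [1, 4, 6] / [2, 5] / [3, 7];  Q = [1, 3, 4] / [2, 5] / [6, 7];  common shape = (3, 2, 2)

Row-insert the values π_1, π_2, … into P one at a time, bumping the leftmost entry strictly greater than the inserted value down to the next row. The recording tableau Q records, in position (i, j), the step at which that cell was added to P.
  Insert 3 (step 1): P = [3];  Q = [1]
  Insert 2 (step 2): P = [2] / [3];  Q = [1] / [2]
  Insert 5 (step 3): P = [2, 5] / [3];  Q = [1, 3] / [2]
  Insert 7 (step 4): P = [2, 5, 7] / [3];  Q = [1, 3, 4] / [2]
  Insert 6 (step 5): P = [2, 5, 6] / [3, 7];  Q = [1, 3, 4] / [2, 5]
  Insert 1 (step 6): P = [1, 5, 6] / [2, 7] / [3];  Q = [1, 3, 4] / [2, 5] / [6]
  Insert 4 (step 7): P = [1, 4, 6] / [2, 5] / [3, 7];  Q = [1, 3, 4] / [2, 5] / [6, 7]
Final shape: (3, 2, 2).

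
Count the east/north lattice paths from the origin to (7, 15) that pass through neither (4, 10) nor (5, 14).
Number of paths = 94619

Inclusion–exclusion. Total paths: C(22, 7) = 170544. Through P₁: C(14, 4)·C(8, 3) = 56056. Through P₂: C(19, 5)·C(3, 2) = 34884. Since P₁ is strictly southwest of P₂, a monotone path through both must visit P₁ then P₂; paths through both = C(14, 4)·C(5, 1)·C(3, 2) = 15015. Avoid both = 170544 − 56056 − 34884 + 15015 = 94619.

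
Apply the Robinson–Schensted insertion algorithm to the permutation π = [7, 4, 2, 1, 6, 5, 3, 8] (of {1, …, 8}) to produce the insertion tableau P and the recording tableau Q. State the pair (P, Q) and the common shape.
P = [1, 3, 8] / [2, 5] / [4, 6] / [7];  Q = [1, 5, 8] / [2, 6] / [3, 7] / [4];  common shape = (3, 2, 2, 1)

Row-insert the values π_1, π_2, … into P one at a time, bumping the leftmost entry strictly greater than the inserted value down to the next row. The recording tableau Q records, in position (i, j), the step at which that cell was added to P.
  Insert 7 (step 1): P = [7];  Q = [1]
  Insert 4 (step 2): P = [4] / [7];  Q = [1] / [2]
  Insert 2 (step 3): P = [2] / [4] / [7];  Q = [1] / [2] / [3]
  Insert 1 (step 4): P = [1] / [2] / [4] / [7];  Q = [1] / [2] / [3] / [4]
  Insert 6 (step 5): P = [1, 6] / [2] / [4] / [7];  Q = [1, 5] / [2] / [3] / [4]
  Insert 5 (step 6): P = [1, 5] / [2, 6] / [4] / [7];  Q = [1, 5] / [2, 6] / [3] / [4]
  Insert 3 (step 7): P = [1, 3] / [2, 5] / [4, 6] / [7];  Q = [1, 5] / [2, 6] / [3, 7] / [4]
  Insert 8 (step 8): P = [1, 3, 8] / [2, 5] / [4, 6] / [7];  Q = [1, 5, 8] / [2, 6] / [3, 7] / [4]
Final shape: (3, 2, 2, 1).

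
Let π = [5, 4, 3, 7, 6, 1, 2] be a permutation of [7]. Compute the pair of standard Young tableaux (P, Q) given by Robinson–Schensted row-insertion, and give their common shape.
P = [1, 2] / [3, 6] / [4, 7] / [5];  Q = [1, 4] / [2, 5] / [3, 7] / [6];  common shape = (2, 2, 2, 1)

Row-insert the values π_1, π_2, … into P one at a time, bumping the leftmost entry strictly greater than the inserted value down to the next row. The recording tableau Q records, in position (i, j), the step at which that cell was added to P.
  Insert 5 (step 1): P = [5];  Q = [1]
  Insert 4 (step 2): P = [4] / [5];  Q = [1] / [2]
  Insert 3 (step 3): P = [3] / [4] / [5];  Q = [1] / [2] / [3]
  Insert 7 (step 4): P = [3, 7] / [4] / [5];  Q = [1, 4] / [2] / [3]
  Insert 6 (step 5): P = [3, 6] / [4, 7] / [5];  Q = [1, 4] / [2, 5] / [3]
  Insert 1 (step 6): P = [1, 6] / [3, 7] / [4] / [5];  Q = [1, 4] / [2, 5] / [3] / [6]
  Insert 2 (step 7): P = [1, 2] / [3, 6] / [4, 7] / [5];  Q = [1, 4] / [2, 5] / [3, 7] / [6]
Final shape: (2, 2, 2, 1).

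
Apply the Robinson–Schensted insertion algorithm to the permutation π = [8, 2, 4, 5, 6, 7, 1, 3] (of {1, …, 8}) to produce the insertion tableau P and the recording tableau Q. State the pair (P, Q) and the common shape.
P = [1, 3, 5, 6, 7] / [2, 4] / [8];  Q = [1, 3, 4, 5, 6] / [2, 8] / [7];  common shape = (5, 2, 1)

Row-insert the values π_1, π_2, … into P one at a time, bumping the leftmost entry strictly greater than the inserted value down to the next row. The recording tableau Q records, in position (i, j), the step at which that cell was added to P.
  Insert 8 (step 1): P = [8];  Q = [1]
  Insert 2 (step 2): P = [2] / [8];  Q = [1] / [2]
  Insert 4 (step 3): P = [2, 4] / [8];  Q = [1, 3] / [2]
  Insert 5 (step 4): P = [2, 4, 5] / [8];  Q = [1, 3, 4] / [2]
  Insert 6 (step 5): P = [2, 4, 5, 6] / [8];  Q = [1, 3, 4, 5] / [2]
  Insert 7 (step 6): P = [2, 4, 5, 6, 7] / [8];  Q = [1, 3, 4, 5, 6] / [2]
  Insert 1 (step 7): P = [1, 4, 5, 6, 7] / [2] / [8];  Q = [1, 3, 4, 5, 6] / [2] / [7]
  Insert 3 (step 8): P = [1, 3, 5, 6, 7] / [2, 4] / [8];  Q = [1, 3, 4, 5, 6] / [2, 8] / [7]
Final shape: (5, 2, 1).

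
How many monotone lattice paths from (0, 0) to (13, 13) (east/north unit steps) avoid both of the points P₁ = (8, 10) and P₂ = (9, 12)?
Number of paths = 7136872

Inclusion–exclusion. Total paths: C(26, 13) = 10400600. Through P₁: C(18, 8)·C(8, 5) = 2450448. Through P₂: C(21, 9)·C(5, 4) = 1469650. Since P₁ is strictly southwest of P₂, a monotone path through both must visit P₁ then P₂; paths through both = C(18, 8)·C(3, 1)·C(5, 4) = 656370. Avoid both = 10400600 − 2450448 − 1469650 + 656370 = 7136872.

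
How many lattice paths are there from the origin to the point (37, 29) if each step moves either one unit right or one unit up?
Number of paths = 4472995859186094240

A monotone lattice path from (0, 0) to (37, 29) consists of 37 east steps and 29 north steps in some order, so it is determined by which 37 of the 66 steps are east. The count is C(66, 37) = 4472995859186094240.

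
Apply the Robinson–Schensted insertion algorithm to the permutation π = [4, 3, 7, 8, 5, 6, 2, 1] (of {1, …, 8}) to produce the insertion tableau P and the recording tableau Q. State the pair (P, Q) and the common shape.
P = [1, 5, 6] / [2, 7, 8] / [3] / [4];  Q = [1, 3, 4] / [2, 5, 6] / [7] / [8];  common shape = (3, 3, 1, 1)

Row-insert the values π_1, π_2, … into P one at a time, bumping the leftmost entry strictly greater than the inserted value down to the next row. The recording tableau Q records, in position (i, j), the step at which that cell was added to P.
  Insert 4 (step 1): P = [4];  Q = [1]
  Insert 3 (step 2): P = [3] / [4];  Q = [1] / [2]
  Insert 7 (step 3): P = [3, 7] / [4];  Q = [1, 3] / [2]
  Insert 8 (step 4): P = [3, 7, 8] / [4];  Q = [1, 3, 4] / [2]
  Insert 5 (step 5): P = [3, 5, 8] / [4, 7];  Q = [1, 3, 4] / [2, 5]
  Insert 6 (step 6): P = [3, 5, 6] / [4, 7, 8];  Q = [1, 3, 4] / [2, 5, 6]
  Insert 2 (step 7): P = [2, 5, 6] / [3, 7, 8] / [4];  Q = [1, 3, 4] / [2, 5, 6] / [7]
  Insert 1 (step 8): P = [1, 5, 6] / [2, 7, 8] / [3] / [4];  Q = [1, 3, 4] / [2, 5, 6] / [7] / [8]
Final shape: (3, 3, 1, 1).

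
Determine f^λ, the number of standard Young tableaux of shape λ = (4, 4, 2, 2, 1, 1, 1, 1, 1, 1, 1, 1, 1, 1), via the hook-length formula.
# SYT of shape (4, 4, 2, 2, 1, 1, 1, 1, 1, 1, 1, 1, 1, 1) = 10138590

Hook-length formula: f^λ = n! / Π hook(c), product over all cells c of the Young diagram. For λ = (4, 4, 2, 2, 1, 1, 1, 1, 1, 1, 1, 1, 1, 1), n = 22 boxes. Hook lengths by row (left-to-right, top-to-bottom): [17, 6, 3, 2]; [16, 5, 2, 1]; [13, 2]; [12, 1]; [10]; [9]; [8]; [7]; [6]; [5]; [4]; [3]; [2]; [1]. Product of hooks = 110863613952000. So f^λ = 22! / 110863613952000 = 1124000727777607680000 / 110863613952000 = 10138590.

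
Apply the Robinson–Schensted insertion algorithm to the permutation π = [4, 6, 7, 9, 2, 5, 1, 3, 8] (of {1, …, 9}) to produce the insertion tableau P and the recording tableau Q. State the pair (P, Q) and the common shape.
P = [1, 3, 7, 8] / [2, 5, 9] / [4, 6];  Q = [1, 2, 3, 4] / [5, 6, 9] / [7, 8];  common shape = (4, 3, 2)

Row-insert the values π_1, π_2, … into P one at a time, bumping the leftmost entry strictly greater than the inserted value down to the next row. The recording tableau Q records, in position (i, j), the step at which that cell was added to P.
  Insert 4 (step 1): P = [4];  Q = [1]
  Insert 6 (step 2): P = [4, 6];  Q = [1, 2]
  Insert 7 (step 3): P = [4, 6, 7];  Q = [1, 2, 3]
  Insert 9 (step 4): P = [4, 6, 7, 9];  Q = [1, 2, 3, 4]
  Insert 2 (step 5): P = [2, 6, 7, 9] / [4];  Q = [1, 2, 3, 4] / [5]
  Insert 5 (step 6): P = [2, 5, 7, 9] / [4, 6];  Q = [1, 2, 3, 4] / [5, 6]
  Insert 1 (step 7): P = [1, 5, 7, 9] / [2, 6] / [4];  Q = [1, 2, 3, 4] / [5, 6] / [7]
  Insert 3 (step 8): P = [1, 3, 7, 9] / [2, 5] / [4, 6];  Q = [1, 2, 3, 4] / [5, 6] / [7, 8]
  Insert 8 (step 9): P = [1, 3, 7, 8] / [2, 5, 9] / [4, 6];  Q = [1, 2, 3, 4] / [5, 6, 9] / [7, 8]
Final shape: (4, 3, 2).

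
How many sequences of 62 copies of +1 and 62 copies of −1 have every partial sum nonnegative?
C_62 = 24139737743045626825711458546273312

These ballot sequences are counted by the Catalan number C_n = (1/(n + 1)) · C(2n, n). For n = 62: C_62 = (1/63) · C(124, 62) = 1520803477811874490019821888415218656/63 = 24139737743045626825711458546273312.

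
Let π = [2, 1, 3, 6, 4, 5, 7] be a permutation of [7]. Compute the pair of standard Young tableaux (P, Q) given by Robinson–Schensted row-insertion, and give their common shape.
P = [1, 3, 4, 5, 7] / [2, 6];  Q = [1, 3, 4, 6, 7] / [2, 5];  common shape = (5, 2)

Row-insert the values π_1, π_2, … into P one at a time, bumping the leftmost entry strictly greater than the inserted value down to the next row. The recording tableau Q records, in position (i, j), the step at which that cell was added to P.
  Insert 2 (step 1): P = [2];  Q = [1]
  Insert 1 (step 2): P = [1] / [2];  Q = [1] / [2]
  Insert 3 (step 3): P = [1, 3] / [2];  Q = [1, 3] / [2]
  Insert 6 (step 4): P = [1, 3, 6] / [2];  Q = [1, 3, 4] / [2]
  Insert 4 (step 5): P = [1, 3, 4] / [2, 6];  Q = [1, 3, 4] / [2, 5]
  Insert 5 (step 6): P = [1, 3, 4, 5] / [2, 6];  Q = [1, 3, 4, 6] / [2, 5]
  Insert 7 (step 7): P = [1, 3, 4, 5, 7] / [2, 6];  Q = [1, 3, 4, 6, 7] / [2, 5]
Final shape: (5, 2).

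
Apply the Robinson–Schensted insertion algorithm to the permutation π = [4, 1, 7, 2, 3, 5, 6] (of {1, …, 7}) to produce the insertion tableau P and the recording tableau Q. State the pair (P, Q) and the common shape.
P = [1, 2, 3, 5, 6] / [4, 7];  Q = [1, 3, 5, 6, 7] / [2, 4];  common shape = (5, 2)

Row-insert the values π_1, π_2, … into P one at a time, bumping the leftmost entry strictly greater than the inserted value down to the next row. The recording tableau Q records, in position (i, j), the step at which that cell was added to P.
  Insert 4 (step 1): P = [4];  Q = [1]
  Insert 1 (step 2): P = [1] / [4];  Q = [1] / [2]
  Insert 7 (step 3): P = [1, 7] / [4];  Q = [1, 3] / [2]
  Insert 2 (step 4): P = [1, 2] / [4, 7];  Q = [1, 3] / [2, 4]
  Insert 3 (step 5): P = [1, 2, 3] / [4, 7];  Q = [1, 3, 5] / [2, 4]
  Insert 5 (step 6): P = [1, 2, 3, 5] / [4, 7];  Q = [1, 3, 5, 6] / [2, 4]
  Insert 6 (step 7): P = [1, 2, 3, 5, 6] / [4, 7];  Q = [1, 3, 5, 6, 7] / [2, 4]
Final shape: (5, 2).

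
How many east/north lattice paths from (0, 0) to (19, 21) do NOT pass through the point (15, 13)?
Number of paths = 112748539200

Total paths from (0, 0) to (19, 21): C(40, 19) = 131282408400. Paths through (15, 13): (paths (0, 0) → (15, 13)) × (paths (15, 13) → (19, 21)) = C(28, 15) · C(12, 4) = 37442160 · 495 = 18533869200. Avoidance count = 131282408400 − 18533869200 = 112748539200.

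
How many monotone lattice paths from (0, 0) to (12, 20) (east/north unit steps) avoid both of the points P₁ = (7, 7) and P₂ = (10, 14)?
Number of paths = 153003816

Inclusion–exclusion. Total paths: C(32, 12) = 225792840. Through P₁: C(14, 7)·C(18, 5) = 29405376. Through P₂: C(24, 10)·C(8, 2) = 54915168. Since P₁ is strictly southwest of P₂, a monotone path through both must visit P₁ then P₂; paths through both = C(14, 7)·C(10, 3)·C(8, 2) = 11531520. Avoid both = 225792840 − 29405376 − 54915168 + 11531520 = 153003816.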